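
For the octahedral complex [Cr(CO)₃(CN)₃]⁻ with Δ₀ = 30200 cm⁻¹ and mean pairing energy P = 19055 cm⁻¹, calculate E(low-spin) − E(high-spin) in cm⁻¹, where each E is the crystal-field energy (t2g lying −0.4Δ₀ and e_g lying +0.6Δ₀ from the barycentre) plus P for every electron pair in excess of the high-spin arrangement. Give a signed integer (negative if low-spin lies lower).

Ligand charges: 3×(+0) from CO and 3×(-1) from CN⁻ sum to -3; with overall charge -1, Cr is +2.
Cr²⁺: group 6, so d-count = 6 − 2 = 4.
High-spin d⁴ fills as t2g^3 e_g^1 with CFSE 3(−0.4) + 1(+0.6) = -0.6Δ₀ = -18120 cm⁻¹.
Low-spin: t2g^4 e_g^0, orbital CFSE = -1.6Δ₀ = -48320 cm⁻¹; plus 1 excess pair × P = +19055 cm⁻¹; total -29265 cm⁻¹.
Thus E(LS) − E(HS) = -11145 cm⁻¹.

-11145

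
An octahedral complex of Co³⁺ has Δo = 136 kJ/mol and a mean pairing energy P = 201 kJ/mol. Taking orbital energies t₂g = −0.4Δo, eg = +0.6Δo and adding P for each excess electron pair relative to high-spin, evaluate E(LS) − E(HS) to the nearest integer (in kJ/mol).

130

Co sits in group 9; removing 3 electrons leaves Co³⁺ with 9 − 3 = 6 d electrons.
High-spin d⁶ fills as t₂g⁴ eg² with CFSE 4(−0.4) + 2(+0.6) = -0.4Δo = -54 kJ/mol.
For low-spin the configuration is t₂g⁶ eg⁰: orbital energy -2.4 × 136 = -326 kJ/mol, and 2 additional pairs relative to high-spin add 402 kJ/mol, giving 76 kJ/mol.
Thus E(LS) − E(HS) = 130 kJ/mol.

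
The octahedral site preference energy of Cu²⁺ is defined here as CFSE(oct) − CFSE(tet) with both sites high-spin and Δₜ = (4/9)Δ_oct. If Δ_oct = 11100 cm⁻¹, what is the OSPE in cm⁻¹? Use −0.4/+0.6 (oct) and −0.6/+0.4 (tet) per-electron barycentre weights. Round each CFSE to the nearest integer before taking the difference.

Cu sits in group 11; removing 2 electrons leaves Cu²⁺ with 11 − 2 = 9 d electrons.
In an octahedral site d⁹ (HS) is t₂g⁶ eg³, giving CFSE(oct) = -0.6Δ_oct = -6660 cm⁻¹.
In a tetrahedral site the filling is e⁴ t₂⁵: CFSE(tet) = -0.4Δₜ = -0.4 × (4/9)(11100) = -1973 cm⁻¹.
OSPE = CFSE(oct) − CFSE(tet) = -6660 − (-1973) = -4687 cm⁻¹.

-4687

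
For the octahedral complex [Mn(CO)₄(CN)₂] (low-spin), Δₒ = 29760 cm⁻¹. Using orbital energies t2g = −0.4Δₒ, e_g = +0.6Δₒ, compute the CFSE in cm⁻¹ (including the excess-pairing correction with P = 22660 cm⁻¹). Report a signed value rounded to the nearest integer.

-14200

Ligand charges: 4×(+0) from CO and 2×(-1) from CN⁻ sum to -2; with overall charge +0, Mn is +2.
Group 7 minus oxidation state +2 gives a d⁵ configuration for Mn²⁺.
Configuration: t2g^5 e_g^0.
Orbital CFSE = 5(-0.4) + 0(0.6) = -2.0Δₒ = -2.0 × 29760 = -59520 cm⁻¹.
High-spin d⁵ would be t2g^3 e_g^2 with 0 pairs; low-spin has 2, so 2 excess pairs cost +2P = +45320 cm⁻¹.
Combining: -59520 + 45320 = -14200 cm⁻¹.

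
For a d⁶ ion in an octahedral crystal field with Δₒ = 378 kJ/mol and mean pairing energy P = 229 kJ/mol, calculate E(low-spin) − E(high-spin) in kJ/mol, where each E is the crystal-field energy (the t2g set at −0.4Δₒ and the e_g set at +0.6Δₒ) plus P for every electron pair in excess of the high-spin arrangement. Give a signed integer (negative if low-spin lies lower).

High-spin d⁶ fills as t2g^4 e_g^2 with CFSE 4(−0.4) + 2(+0.6) = -0.4Δₒ = -151 kJ/mol.
Low-spin: t2g^6 e_g^0, orbital CFSE = -2.4Δₒ = -907 kJ/mol; plus 2 excess pairs × P = +458 kJ/mol; total -449 kJ/mol.
E(LS) − E(HS) = -449 − (-151) = -298 kJ/mol.

-298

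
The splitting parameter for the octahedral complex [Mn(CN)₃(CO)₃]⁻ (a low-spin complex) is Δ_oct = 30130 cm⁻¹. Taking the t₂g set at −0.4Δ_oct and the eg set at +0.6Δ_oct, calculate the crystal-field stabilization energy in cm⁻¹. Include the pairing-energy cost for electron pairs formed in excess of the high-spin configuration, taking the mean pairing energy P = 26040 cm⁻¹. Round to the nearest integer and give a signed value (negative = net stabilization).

-8180

Ligand charges: 3×(-1) from CN⁻ and 3×(+0) from CO sum to -3; with overall charge -1, Mn is +2.
Mn sits in group 7; removing 2 electrons leaves Mn²⁺ with 7 − 2 = 5 d electrons.
The d⁵ electrons fill as t₂g⁵ eg⁰.
The orbital stabilization is -2.0Δ_oct = -2.0 × 30130 = -60260 cm⁻¹.
Pairing penalty: 2 pairs vs 0 in the high-spin reference → 2 extra × P = 52080 cm⁻¹.
Net CFSE = -60260 + 52080 = -8180 cm⁻¹.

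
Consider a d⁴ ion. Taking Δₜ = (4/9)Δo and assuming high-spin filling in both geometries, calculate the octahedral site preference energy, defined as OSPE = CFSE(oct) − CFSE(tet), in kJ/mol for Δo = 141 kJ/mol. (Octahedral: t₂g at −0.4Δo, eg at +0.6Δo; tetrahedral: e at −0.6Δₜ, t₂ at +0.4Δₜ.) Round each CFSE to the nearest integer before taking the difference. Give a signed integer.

In an octahedral site d⁴ (HS) is t2g^3 e_g^1, giving CFSE(oct) = -0.6Δo = -85 kJ/mol.
Tetrahedral: e^2 t2^2, CFSE = 2(−0.6) + 2(+0.4) = -0.4Δₜ = -0.4 × (4/9) × 141 = -25 kJ/mol.
OSPE = CFSE(oct) − CFSE(tet) = -85 − (-25) = -60 kJ/mol.

-60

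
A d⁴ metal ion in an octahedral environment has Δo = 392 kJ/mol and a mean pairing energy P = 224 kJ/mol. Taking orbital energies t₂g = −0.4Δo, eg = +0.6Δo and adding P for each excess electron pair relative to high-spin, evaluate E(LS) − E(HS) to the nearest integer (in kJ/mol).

High-spin d⁴ fills as t₂g³ eg¹ with CFSE 3(−0.4) + 1(+0.6) = -0.6Δo = -235 kJ/mol.
Low-spin: t₂g⁴ eg⁰, orbital CFSE = -1.6Δo = -627 kJ/mol; plus 1 excess pair × P = +224 kJ/mol; total -403 kJ/mol.
E(LS) − E(HS) = -403 − (-235) = -168 kJ/mol.

-168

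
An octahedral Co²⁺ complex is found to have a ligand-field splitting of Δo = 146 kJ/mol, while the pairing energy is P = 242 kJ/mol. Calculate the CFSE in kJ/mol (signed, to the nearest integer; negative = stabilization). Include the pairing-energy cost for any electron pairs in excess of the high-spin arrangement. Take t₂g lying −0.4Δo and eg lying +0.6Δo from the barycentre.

Co sits in group 9; removing 2 electrons leaves Co²⁺ with 9 − 2 = 7 d electrons.
Δo < P, so pairing is avoided: the ground state is high-spin.
Configuration: t₂g⁵ eg².
Orbital CFSE = -0.8Δo = -0.8 × 146 = -117 kJ/mol.
High-spin has no excess pairs, so no pairing correction applies.

-117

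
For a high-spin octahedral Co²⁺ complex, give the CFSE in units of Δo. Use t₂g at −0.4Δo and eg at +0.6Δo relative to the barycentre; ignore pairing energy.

Co is in group 9, so Co²⁺ is d⁷ (9 − 2 = 7).
Configuration: t₂g⁵ eg².
CFSE = 5(-0.4Δo) + 2(0.6Δo) = -2.0Δo + 1.2Δo = -0.8Δo.

-0.8 Δo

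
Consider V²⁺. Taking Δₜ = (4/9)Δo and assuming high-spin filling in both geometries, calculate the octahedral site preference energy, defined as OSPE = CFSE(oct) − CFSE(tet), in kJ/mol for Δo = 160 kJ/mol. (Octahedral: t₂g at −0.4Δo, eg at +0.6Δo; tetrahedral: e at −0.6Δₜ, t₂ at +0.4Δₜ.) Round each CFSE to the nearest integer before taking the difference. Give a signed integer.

-135

Group 5 minus oxidation state +2 gives a d³ configuration for V²⁺.
In an octahedral site d³ (HS) is t₂g³ eg⁰, giving CFSE(oct) = -1.2Δo = -192 kJ/mol.
Tetrahedral e² t₂¹ gives -0.8Δₜ = -0.8 × (4/9) × 160 = -57 kJ/mol.
OSPE = CFSE(oct) − CFSE(tet) = -192 − (-57) = -135 kJ/mol.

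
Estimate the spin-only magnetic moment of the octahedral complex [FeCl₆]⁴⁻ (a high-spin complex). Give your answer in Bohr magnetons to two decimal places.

4.90 Bohr magnetons

Each Cl⁻ contributes -1; 6 × (-1) = -6. With overall charge -4, Fe is in the +2 oxidation state.
Fe is in group 8, so Fe²⁺ is d⁶ (8 − 2 = 6).
Configuration: t2g^4 e_g^2 → 4 unpaired electrons.
μ(spin-only) = √[4(4+2)] = √24 ≈ 4.90 Bohr magnetons.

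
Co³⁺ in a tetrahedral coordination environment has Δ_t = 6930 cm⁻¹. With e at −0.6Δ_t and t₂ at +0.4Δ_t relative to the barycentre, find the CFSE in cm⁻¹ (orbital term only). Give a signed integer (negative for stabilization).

Co³⁺: group 9, so d-count = 9 − 3 = 6.
With tetrahedral geometry the complex is necessarily high-spin.
Electron filling gives e³ t₂³.
The orbital stabilization is -0.6Δ_t = -0.6 × 6930 = -4158 cm⁻¹.

-4158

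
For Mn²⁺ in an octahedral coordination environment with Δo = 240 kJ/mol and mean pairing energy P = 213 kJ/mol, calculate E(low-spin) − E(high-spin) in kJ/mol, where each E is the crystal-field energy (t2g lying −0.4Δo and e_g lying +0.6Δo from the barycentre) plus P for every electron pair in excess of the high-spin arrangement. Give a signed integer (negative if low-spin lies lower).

-54

Mn is in group 7, so Mn²⁺ is d⁵ (7 − 2 = 5).
High-spin d⁵ fills as t2g^3 e_g^2 with CFSE 3(−0.4) + 2(+0.6) = 0.0Δo = 0 kJ/mol.
Low-spin t2g^5 e_g^0 gives -2.0Δo = -480 kJ/mol, but forming 2 extra pairs costs 2P = 426 kJ/mol, so E(LS) = -480 + 426 = -54 kJ/mol.
Thus E(LS) − E(HS) = -54 kJ/mol.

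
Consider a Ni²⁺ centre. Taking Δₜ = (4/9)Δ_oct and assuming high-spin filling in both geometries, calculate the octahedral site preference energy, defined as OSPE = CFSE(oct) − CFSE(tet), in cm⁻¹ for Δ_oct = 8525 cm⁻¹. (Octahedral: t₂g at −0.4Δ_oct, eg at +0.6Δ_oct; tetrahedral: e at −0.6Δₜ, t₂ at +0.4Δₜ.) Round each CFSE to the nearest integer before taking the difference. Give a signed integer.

-7199

Group 10 minus oxidation state +2 gives a d⁸ configuration for Ni²⁺.
Octahedral high-spin t₂g⁶ eg²: CFSE = -1.2 × 8525 = -10230 cm⁻¹.
Tetrahedral e⁴ t₂⁴ gives -0.8Δₜ = -0.8 × (4/9) × 8525 = -3031 cm⁻¹.
Subtracting, OSPE = -10230 − (-3031) = -7199 cm⁻¹.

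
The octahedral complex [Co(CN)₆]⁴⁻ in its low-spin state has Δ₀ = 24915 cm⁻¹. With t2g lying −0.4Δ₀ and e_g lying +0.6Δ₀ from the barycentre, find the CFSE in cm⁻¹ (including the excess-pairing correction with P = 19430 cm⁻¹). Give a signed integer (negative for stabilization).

-25417

Each CN⁻ contributes -1; 6 × (-1) = -6. With overall charge -4, Co is in the +2 oxidation state.
Co is in group 9, so Co²⁺ is d⁷ (9 − 2 = 7).
The d⁷ electrons fill as t2g^6 e_g^1.
CFSE(orbital) = 6×(-0.4Δ₀) + 1×(0.6Δ₀) = -1.8Δ₀; with Δ₀ = 24915 cm⁻¹ that is -44847 cm⁻¹.
High-spin d⁷ would be t2g^5 e_g^2 with 2 pairs; low-spin has 3, so 1 excess pair costs +1P = +19430 cm⁻¹.
Overall CFSE = -44847 + 19430 = -25417 cm⁻¹.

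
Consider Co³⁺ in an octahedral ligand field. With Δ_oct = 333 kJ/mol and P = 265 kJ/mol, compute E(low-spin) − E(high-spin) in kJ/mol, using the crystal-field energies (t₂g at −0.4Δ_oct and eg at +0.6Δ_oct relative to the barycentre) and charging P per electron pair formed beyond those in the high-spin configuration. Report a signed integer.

Co sits in group 9; removing 3 electrons leaves Co³⁺ with 9 − 3 = 6 d electrons.
High-spin d⁶ fills as t₂g⁴ eg² with CFSE 4(−0.4) + 2(+0.6) = -0.4Δ_oct = -133 kJ/mol.
Low-spin: t₂g⁶ eg⁰, orbital CFSE = -2.4Δ_oct = -799 kJ/mol; plus 2 excess pairs × P = +530 kJ/mol; total -269 kJ/mol.
E(LS) − E(HS) = -269 − (-133) = -136 kJ/mol.

-136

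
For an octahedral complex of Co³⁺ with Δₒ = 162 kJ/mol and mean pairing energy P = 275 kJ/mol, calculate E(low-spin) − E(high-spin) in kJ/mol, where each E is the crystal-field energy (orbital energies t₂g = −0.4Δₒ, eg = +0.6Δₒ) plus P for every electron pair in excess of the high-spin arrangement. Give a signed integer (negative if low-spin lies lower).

Co³⁺: group 9, so d-count = 9 − 3 = 6.
In the high-spin limit (t₂g⁴ eg²) the orbital term is -0.4Δₒ = -65 kJ/mol, with no excess pairing.
Low-spin: t₂g⁶ eg⁰, orbital CFSE = -2.4Δₒ = -389 kJ/mol; plus 2 excess pairs × P = +550 kJ/mol; total 161 kJ/mol.
The difference is 161 − (-65) = 226 kJ/mol, so high-spin lies lower.

226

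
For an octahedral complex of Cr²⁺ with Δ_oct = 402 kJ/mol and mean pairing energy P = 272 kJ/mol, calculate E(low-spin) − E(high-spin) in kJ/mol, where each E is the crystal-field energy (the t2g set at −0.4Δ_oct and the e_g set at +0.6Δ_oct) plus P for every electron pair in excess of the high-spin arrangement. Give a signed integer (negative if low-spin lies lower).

Cr sits in group 6; removing 2 electrons leaves Cr²⁺ with 6 − 2 = 4 d electrons.
High-spin: t2g^3 e_g^1, CFSE = -0.6Δ_oct = -241 kJ/mol.
Low-spin t2g^4 e_g^0 gives -1.6Δ_oct = -643 kJ/mol, but forming 1 extra pair costs 1P = 272 kJ/mol, so E(LS) = -643 + 272 = -371 kJ/mol.
E(LS) − E(HS) = -371 − (-241) = -130 kJ/mol.

-130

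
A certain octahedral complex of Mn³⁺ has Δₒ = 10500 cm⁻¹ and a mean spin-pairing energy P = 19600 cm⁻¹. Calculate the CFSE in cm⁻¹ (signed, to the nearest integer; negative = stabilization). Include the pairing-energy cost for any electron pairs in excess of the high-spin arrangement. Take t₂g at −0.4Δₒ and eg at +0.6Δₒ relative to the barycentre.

Mn³⁺: group 7, so d-count = 7 − 3 = 4.
Here Δₒ < P (10500 < 19600), so the high-spin state is favoured.
Filling d⁴ accordingly: t₂g³ eg¹.
Orbital CFSE = -0.6Δₒ = -0.6 × 10500 = -6300 cm⁻¹.
High-spin has no excess pairs, so no pairing correction applies.

-6300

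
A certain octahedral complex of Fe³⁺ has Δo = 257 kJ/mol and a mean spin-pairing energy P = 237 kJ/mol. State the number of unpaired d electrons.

Group 8 minus oxidation state +3 gives a d⁵ configuration for Fe³⁺.
Since Δo = 257 kJ/mol > P = 237 kJ/mol, the complex adopts the low-spin configuration.
Configuration: t₂g⁵ eg⁰.
Unpaired electrons: 1.

1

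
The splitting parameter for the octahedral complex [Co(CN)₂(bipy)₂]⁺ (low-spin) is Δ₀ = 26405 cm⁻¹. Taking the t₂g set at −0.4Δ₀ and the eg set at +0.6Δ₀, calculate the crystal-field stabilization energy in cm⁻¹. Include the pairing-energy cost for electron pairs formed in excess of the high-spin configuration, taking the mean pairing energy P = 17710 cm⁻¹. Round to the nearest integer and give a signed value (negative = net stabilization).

-27952

Ligand charges: 2×(-1) from CN⁻ and 2×(+0) from bipy sum to -2; with overall charge +1, Co is +3.
Co is in group 9, so Co³⁺ is d⁶ (9 − 3 = 6).
The d⁶ electrons fill as t₂g⁶ eg⁰.
CFSE(orbital) = 6×(-0.4Δ₀) + 0×(0.6Δ₀) = -2.4Δ₀; with Δ₀ = 26405 cm⁻¹ that is -63372 cm⁻¹.
Relative to high-spin t₂g⁴ eg² (1 paired), the low-spin configuration has 2 additional pairs, contributing +2 × 17710 = +35420 cm⁻¹.
Overall CFSE = -63372 + 35420 = -27952 cm⁻¹.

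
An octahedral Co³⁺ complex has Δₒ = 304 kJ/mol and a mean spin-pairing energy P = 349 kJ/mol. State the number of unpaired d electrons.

Group 9 minus oxidation state +3 gives a d⁶ configuration for Co³⁺.
Since Δₒ = 304 kJ/mol < P = 349 kJ/mol, the complex adopts the high-spin configuration.
That gives t₂g⁴ eg².
Unpaired electrons: 4.

4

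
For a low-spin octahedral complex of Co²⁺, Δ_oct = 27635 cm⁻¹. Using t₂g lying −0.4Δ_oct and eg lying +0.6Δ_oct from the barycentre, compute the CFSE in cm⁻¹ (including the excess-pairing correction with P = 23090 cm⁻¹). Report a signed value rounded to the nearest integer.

Group 9 minus oxidation state +2 gives a d⁷ configuration for Co²⁺.
Configuration: t₂g⁶ eg¹.
The orbital stabilization is -1.8Δ_oct = -1.8 × 27635 = -49743 cm⁻¹.
Relative to high-spin t₂g⁵ eg² (2 paired), the low-spin configuration has 1 additional pair, contributing +1 × 23090 = +23090 cm⁻¹.
Net CFSE = -49743 + 23090 = -26653 cm⁻¹.

-26653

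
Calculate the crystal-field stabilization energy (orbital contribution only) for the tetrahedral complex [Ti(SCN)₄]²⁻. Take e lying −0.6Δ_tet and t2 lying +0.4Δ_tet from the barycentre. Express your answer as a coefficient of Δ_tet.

-1.2 Δ_tet

Each SCN⁻ contributes -1; 4 × (-1) = -4. With overall charge -2, Ti is in the +2 oxidation state.
Group 4 minus oxidation state +2 gives a d² configuration for Ti²⁺.
With tetrahedral geometry the complex is necessarily high-spin.
Configuration: e^2 t2^0.
CFSE = 2(-0.6Δ_tet) + 0(0.4Δ_tet) = -1.2Δ_tet + 0.0Δ_tet = -1.2Δ_tet.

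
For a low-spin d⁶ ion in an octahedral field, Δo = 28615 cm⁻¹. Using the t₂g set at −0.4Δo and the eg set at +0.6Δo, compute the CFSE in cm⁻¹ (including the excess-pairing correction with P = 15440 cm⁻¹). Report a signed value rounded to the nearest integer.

The d⁶ electrons fill as t₂g⁶ eg⁰.
The orbital stabilization is -2.4Δo = -2.4 × 28615 = -68676 cm⁻¹.
Pairing penalty: 3 pairs vs 1 in the high-spin reference → 2 extra × P = 30880 cm⁻¹.
Overall CFSE = -68676 + 30880 = -37796 cm⁻¹.

-37796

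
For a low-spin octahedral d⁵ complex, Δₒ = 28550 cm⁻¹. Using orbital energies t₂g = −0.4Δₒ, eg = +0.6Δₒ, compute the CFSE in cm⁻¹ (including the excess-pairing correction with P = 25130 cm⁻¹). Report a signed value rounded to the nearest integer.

-6840

Electron filling gives t₂g⁵ eg⁰.
The orbital stabilization is -2.0Δₒ = -2.0 × 28550 = -57100 cm⁻¹.
Pairing penalty: 2 pairs vs 0 in the high-spin reference → 2 extra × P = 50260 cm⁻¹.
Overall CFSE = -57100 + 50260 = -6840 cm⁻¹.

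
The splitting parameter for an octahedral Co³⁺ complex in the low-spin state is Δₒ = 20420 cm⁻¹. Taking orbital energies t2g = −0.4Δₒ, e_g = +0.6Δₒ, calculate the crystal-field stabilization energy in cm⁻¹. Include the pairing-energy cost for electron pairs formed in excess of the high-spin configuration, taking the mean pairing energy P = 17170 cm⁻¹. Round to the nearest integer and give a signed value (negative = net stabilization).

-14668

Co sits in group 9; removing 3 electrons leaves Co³⁺ with 9 − 3 = 6 d electrons.
Electron filling gives t2g^6 e_g^0.
Orbital CFSE = 6(-0.4) + 0(0.6) = -2.4Δₒ = -2.4 × 20420 = -49008 cm⁻¹.
Relative to high-spin t2g^4 e_g^2 (1 paired), the low-spin configuration has 2 additional pairs, contributing +2 × 17170 = +34340 cm⁻¹.
Combining: -49008 + 34340 = -14668 cm⁻¹.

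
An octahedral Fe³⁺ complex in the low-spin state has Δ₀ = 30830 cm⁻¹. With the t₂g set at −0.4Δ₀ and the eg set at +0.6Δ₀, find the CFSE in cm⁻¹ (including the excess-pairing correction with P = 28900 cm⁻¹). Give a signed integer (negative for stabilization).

Fe is in group 8, so Fe³⁺ is d⁵ (8 − 3 = 5).
The d⁵ electrons fill as t₂g⁵ eg⁰.
The orbital stabilization is -2.0Δ₀ = -2.0 × 30830 = -61660 cm⁻¹.
High-spin d⁵ would be t₂g³ eg² with 0 pairs; low-spin has 2, so 2 excess pairs cost +2P = +57800 cm⁻¹.
Overall CFSE = -61660 + 57800 = -3860 cm⁻¹.

-3860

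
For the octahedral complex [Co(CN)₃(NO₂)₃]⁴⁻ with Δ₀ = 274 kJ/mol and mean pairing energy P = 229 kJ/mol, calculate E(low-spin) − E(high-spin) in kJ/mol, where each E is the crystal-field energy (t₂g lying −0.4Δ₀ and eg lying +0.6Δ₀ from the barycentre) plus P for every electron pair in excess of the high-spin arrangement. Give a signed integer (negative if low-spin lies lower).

-45

Ligand charges: 3×(-1) from CN⁻ and 3×(-1) from NO₂⁻ sum to -6; with overall charge -4, Co is +2.
Co²⁺: group 9, so d-count = 9 − 2 = 7.
In the high-spin limit (t₂g⁵ eg²) the orbital term is -0.8Δ₀ = -219 kJ/mol, with no excess pairing.
Low-spin t₂g⁶ eg¹ gives -1.8Δ₀ = -493 kJ/mol, but forming 1 extra pair costs 1P = 229 kJ/mol, so E(LS) = -493 + 229 = -264 kJ/mol.
E(LS) − E(HS) = -264 − (-219) = -45 kJ/mol.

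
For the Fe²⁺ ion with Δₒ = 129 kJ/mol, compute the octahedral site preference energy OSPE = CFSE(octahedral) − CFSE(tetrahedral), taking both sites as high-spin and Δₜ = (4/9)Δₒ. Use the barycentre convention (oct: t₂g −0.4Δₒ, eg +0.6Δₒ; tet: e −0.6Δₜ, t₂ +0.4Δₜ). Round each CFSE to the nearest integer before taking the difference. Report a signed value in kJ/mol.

Fe sits in group 8; removing 2 electrons leaves Fe²⁺ with 8 − 2 = 6 d electrons.
Octahedral (high-spin): t₂g⁴ eg², CFSE = 4(−0.4) + 2(+0.6) = -0.4Δₒ = -0.4 × 129 = -52 kJ/mol.
Tetrahedral: e³ t₂³, CFSE = 3(−0.6) + 3(+0.4) = -0.6Δₜ = -0.6 × (4/9) × 129 = -34 kJ/mol.
OSPE = CFSE(oct) − CFSE(tet) = -52 − (-34) = -18 kJ/mol.

-18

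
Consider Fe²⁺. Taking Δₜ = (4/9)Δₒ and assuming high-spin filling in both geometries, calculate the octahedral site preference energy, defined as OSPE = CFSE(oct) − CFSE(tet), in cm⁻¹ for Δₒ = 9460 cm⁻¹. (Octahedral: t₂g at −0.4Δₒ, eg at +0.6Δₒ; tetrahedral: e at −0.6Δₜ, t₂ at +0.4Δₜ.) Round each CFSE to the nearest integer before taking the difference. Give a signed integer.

-1261

Group 8 minus oxidation state +2 gives a d⁶ configuration for Fe²⁺.
Octahedral (high-spin): t2g^4 e_g^2, CFSE = 4(−0.4) + 2(+0.6) = -0.4Δₒ = -0.4 × 9460 = -3784 cm⁻¹.
Tetrahedral: e^3 t2^3, CFSE = 3(−0.6) + 3(+0.4) = -0.6Δₜ = -0.6 × (4/9) × 9460 = -2523 cm⁻¹.
OSPE = -3784 − (-2523) = -1261 cm⁻¹.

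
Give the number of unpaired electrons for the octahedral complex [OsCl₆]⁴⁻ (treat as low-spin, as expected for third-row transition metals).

Each Cl⁻ contributes -1; 6 × (-1) = -6. With overall charge -4, Os is in the +2 oxidation state.
Os sits in group 8; removing 2 electrons leaves Os²⁺ with 8 − 2 = 6 d electrons.
Configuration: t2g^6 e_g^0, giving 0 unpaired electrons.

0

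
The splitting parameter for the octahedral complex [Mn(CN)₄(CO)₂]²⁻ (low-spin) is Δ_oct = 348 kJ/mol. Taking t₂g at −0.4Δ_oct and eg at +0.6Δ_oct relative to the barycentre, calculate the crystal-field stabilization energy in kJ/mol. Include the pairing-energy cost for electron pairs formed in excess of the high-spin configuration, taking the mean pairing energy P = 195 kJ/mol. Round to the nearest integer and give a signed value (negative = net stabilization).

Ligand charges: 4×(-1) from CN⁻ and 2×(+0) from CO sum to -4; with overall charge -2, Mn is +2.
Mn sits in group 7; removing 2 electrons leaves Mn²⁺ with 7 − 2 = 5 d electrons.
Configuration: t₂g⁵ eg⁰.
CFSE(orbital) = 5×(-0.4Δ_oct) + 0×(0.6Δ_oct) = -2.0Δ_oct; with Δ_oct = 348 kJ/mol that is -696 kJ/mol.
Relative to high-spin t₂g³ eg² (0 paired), the low-spin configuration has 2 additional pairs, contributing +2 × 195 = +390 kJ/mol.
Combining: -696 + 390 = -306 kJ/mol.

-306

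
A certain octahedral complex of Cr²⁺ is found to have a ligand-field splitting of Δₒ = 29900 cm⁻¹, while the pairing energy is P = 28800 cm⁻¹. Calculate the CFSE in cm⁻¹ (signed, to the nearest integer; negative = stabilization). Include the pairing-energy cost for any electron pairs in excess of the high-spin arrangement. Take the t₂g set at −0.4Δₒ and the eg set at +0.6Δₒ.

-19040

Cr sits in group 6; removing 2 electrons leaves Cr²⁺ with 6 − 2 = 4 d electrons.
Δₒ > P, so pairing is preferred: the ground state is low-spin.
That gives t₂g⁴ eg⁰.
Orbital CFSE = -1.6Δₒ = -1.6 × 29900 = -47840 cm⁻¹.
Excess pairs vs high-spin: 1 − 0 = 1; pairing cost = +28800 cm⁻¹.
Net CFSE = -47840 + 28800 = -19040 cm⁻¹.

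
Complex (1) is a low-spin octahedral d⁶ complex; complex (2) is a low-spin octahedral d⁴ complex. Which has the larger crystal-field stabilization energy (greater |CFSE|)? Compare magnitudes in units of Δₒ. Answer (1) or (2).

(1)

(1): t2g^6 e_g^0, CFSE = -2.4Δₒ.
(2): t₂g⁴ eg⁰, CFSE = -1.6Δₒ.
So (1) has the larger |CFSE|.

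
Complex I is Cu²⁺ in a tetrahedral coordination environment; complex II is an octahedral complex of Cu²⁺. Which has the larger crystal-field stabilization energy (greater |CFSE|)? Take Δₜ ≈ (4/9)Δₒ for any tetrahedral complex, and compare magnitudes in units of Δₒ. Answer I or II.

I: Group 11 minus oxidation state +2 gives a d⁹ configuration for Cu²⁺; Tetrahedral splitting is small, so the complex is high-spin; e⁴ t₂⁵, CFSE = -0.4Δₜ ≈ -0.18Δₒ.
II: Cu²⁺: group 11, so d-count = 11 − 2 = 9; t₂g⁶ eg³, CFSE = -0.6Δₒ.
So II has the larger |CFSE|.

II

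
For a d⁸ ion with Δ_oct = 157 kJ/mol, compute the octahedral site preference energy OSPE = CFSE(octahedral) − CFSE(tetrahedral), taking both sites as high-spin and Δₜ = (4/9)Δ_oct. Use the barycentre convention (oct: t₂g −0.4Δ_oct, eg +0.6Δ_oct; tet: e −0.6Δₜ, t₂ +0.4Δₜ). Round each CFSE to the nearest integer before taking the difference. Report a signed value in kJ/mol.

-132

Octahedral (high-spin): t2g^6 e_g^2, CFSE = 6(−0.4) + 2(+0.6) = -1.2Δ_oct = -1.2 × 157 = -188 kJ/mol.
Tetrahedral e^4 t2^4 gives -0.8Δₜ = -0.8 × (4/9) × 157 = -56 kJ/mol.
Subtracting, OSPE = -188 − (-56) = -132 kJ/mol.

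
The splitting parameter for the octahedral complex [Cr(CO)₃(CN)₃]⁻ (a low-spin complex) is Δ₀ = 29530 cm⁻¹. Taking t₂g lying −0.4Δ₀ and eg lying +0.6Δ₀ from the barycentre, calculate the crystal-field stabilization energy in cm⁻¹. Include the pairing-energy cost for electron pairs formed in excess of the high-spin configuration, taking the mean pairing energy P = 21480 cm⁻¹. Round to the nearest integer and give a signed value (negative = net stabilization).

Ligand charges: 3×(+0) from CO and 3×(-1) from CN⁻ sum to -3; with overall charge -1, Cr is +2.
Cr is in group 6, so Cr²⁺ is d⁴ (6 − 2 = 4).
Configuration: t₂g⁴ eg⁰.
The orbital stabilization is -1.6Δ₀ = -1.6 × 29530 = -47248 cm⁻¹.
High-spin d⁴ would be t₂g³ eg¹ with 0 pairs; low-spin has 1, so 1 excess pair costs +1P = +21480 cm⁻¹.
Combining: -47248 + 21480 = -25768 cm⁻¹.

-25768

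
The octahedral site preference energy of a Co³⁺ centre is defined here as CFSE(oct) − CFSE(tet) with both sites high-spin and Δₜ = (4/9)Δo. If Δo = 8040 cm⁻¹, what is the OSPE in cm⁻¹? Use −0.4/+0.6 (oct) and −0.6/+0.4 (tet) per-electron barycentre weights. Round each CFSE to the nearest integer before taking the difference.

Group 9 minus oxidation state +3 gives a d⁶ configuration for Co³⁺.
Octahedral high-spin t₂g⁴ eg²: CFSE = -0.4 × 8040 = -3216 cm⁻¹.
Tetrahedral e³ t₂³ gives -0.6Δₜ = -0.6 × (4/9) × 8040 = -2144 cm⁻¹.
OSPE = -3216 − (-2144) = -1072 cm⁻¹.

-1072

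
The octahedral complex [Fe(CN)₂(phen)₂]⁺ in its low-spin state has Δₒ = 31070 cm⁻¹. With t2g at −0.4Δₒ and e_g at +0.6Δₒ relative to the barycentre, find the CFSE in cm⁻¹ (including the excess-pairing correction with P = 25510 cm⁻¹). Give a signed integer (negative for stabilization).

Ligand charges: 2×(-1) from CN⁻ and 2×(+0) from phen sum to -2; with overall charge +1, Fe is +3.
Group 8 minus oxidation state +3 gives a d⁵ configuration for Fe³⁺.
Electron filling gives t2g^5 e_g^0.
The orbital stabilization is -2.0Δₒ = -2.0 × 31070 = -62140 cm⁻¹.
High-spin d⁵ would be t2g^3 e_g^2 with 0 pairs; low-spin has 2, so 2 excess pairs cost +2P = +51020 cm⁻¹.
Combining: -62140 + 51020 = -11120 cm⁻¹.

-11120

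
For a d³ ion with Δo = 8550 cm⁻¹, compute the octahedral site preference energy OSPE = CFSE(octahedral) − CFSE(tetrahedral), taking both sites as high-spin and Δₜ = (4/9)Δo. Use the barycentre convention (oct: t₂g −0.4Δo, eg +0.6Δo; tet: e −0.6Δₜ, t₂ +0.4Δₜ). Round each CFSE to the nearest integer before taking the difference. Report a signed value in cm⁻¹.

-7220

Octahedral (high-spin): t2g^3 e_g^0, CFSE = 3(−0.4) + 0(+0.6) = -1.2Δo = -1.2 × 8550 = -10260 cm⁻¹.
Tetrahedral: e^2 t2^1, CFSE = 2(−0.6) + 1(+0.4) = -0.8Δₜ = -0.8 × (4/9) × 8550 = -3040 cm⁻¹.
Subtracting, OSPE = -10260 − (-3040) = -7220 cm⁻¹.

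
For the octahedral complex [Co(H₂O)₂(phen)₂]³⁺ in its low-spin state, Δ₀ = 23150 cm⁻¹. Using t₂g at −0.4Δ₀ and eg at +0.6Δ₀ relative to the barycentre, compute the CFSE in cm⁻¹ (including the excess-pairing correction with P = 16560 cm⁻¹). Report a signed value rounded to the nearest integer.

-22440

Ligand charges: 2×(+0) from H₂O and 2×(+0) from phen sum to +0; with overall charge +3, Co is +3.
Co is in group 9, so Co³⁺ is d⁶ (9 − 3 = 6).
Electron filling gives t₂g⁶ eg⁰.
The orbital stabilization is -2.4Δ₀ = -2.4 × 23150 = -55560 cm⁻¹.
High-spin d⁶ would be t₂g⁴ eg² with 1 pair; low-spin has 3, so 2 excess pairs cost +2P = +33120 cm⁻¹.
Net CFSE = -55560 + 33120 = -22440 cm⁻¹.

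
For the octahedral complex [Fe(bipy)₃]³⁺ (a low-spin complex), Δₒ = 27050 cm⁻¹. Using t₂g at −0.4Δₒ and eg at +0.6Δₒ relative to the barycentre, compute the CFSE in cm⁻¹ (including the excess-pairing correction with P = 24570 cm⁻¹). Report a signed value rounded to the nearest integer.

bipy is neutral, so the +3 overall charge sits on Fe: oxidation state +3.
Fe is in group 8, so Fe³⁺ is d⁵ (8 − 3 = 5).
Electron filling gives t₂g⁵ eg⁰.
Orbital CFSE = 5(-0.4) + 0(0.6) = -2.0Δₒ = -2.0 × 27050 = -54100 cm⁻¹.
High-spin d⁵ would be t₂g³ eg² with 0 pairs; low-spin has 2, so 2 excess pairs cost +2P = +49140 cm⁻¹.
Combining: -54100 + 49140 = -4960 cm⁻¹.

-4960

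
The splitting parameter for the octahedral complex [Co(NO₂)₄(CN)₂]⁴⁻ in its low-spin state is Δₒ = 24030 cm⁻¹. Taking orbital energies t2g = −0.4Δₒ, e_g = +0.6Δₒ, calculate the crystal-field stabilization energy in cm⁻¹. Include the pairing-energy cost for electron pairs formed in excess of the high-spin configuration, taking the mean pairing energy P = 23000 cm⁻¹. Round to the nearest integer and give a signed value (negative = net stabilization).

-20254

Ligand charges: 4×(-1) from NO₂⁻ and 2×(-1) from CN⁻ sum to -6; with overall charge -4, Co is +2.
Co sits in group 9; removing 2 electrons leaves Co²⁺ with 9 − 2 = 7 d electrons.
Electron filling gives t2g^6 e_g^1.
The orbital stabilization is -1.8Δₒ = -1.8 × 24030 = -43254 cm⁻¹.
High-spin d⁷ would be t2g^5 e_g^2 with 2 pairs; low-spin has 3, so 1 excess pair costs +1P = +23000 cm⁻¹.
Net CFSE = -43254 + 23000 = -20254 cm⁻¹.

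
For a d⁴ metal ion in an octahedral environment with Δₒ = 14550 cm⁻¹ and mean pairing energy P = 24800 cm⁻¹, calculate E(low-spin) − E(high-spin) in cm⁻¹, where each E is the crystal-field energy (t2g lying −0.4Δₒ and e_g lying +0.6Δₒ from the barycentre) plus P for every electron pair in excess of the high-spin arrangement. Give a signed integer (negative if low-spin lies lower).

High-spin d⁴ fills as t2g^3 e_g^1 with CFSE 3(−0.4) + 1(+0.6) = -0.6Δₒ = -8730 cm⁻¹.
Low-spin: t2g^4 e_g^0, orbital CFSE = -1.6Δₒ = -23280 cm⁻¹; plus 1 excess pair × P = +24800 cm⁻¹; total 1520 cm⁻¹.
The difference is 1520 − (-8730) = 10250 cm⁻¹, so high-spin lies lower.

10250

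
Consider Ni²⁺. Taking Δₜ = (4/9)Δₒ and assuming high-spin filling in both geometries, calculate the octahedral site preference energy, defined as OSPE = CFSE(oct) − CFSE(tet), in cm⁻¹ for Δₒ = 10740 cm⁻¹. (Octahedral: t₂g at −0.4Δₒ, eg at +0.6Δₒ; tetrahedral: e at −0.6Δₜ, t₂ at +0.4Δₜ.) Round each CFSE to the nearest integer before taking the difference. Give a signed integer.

Ni is in group 10, so Ni²⁺ is d⁸ (10 − 2 = 8).
Octahedral high-spin t₂g⁶ eg²: CFSE = -1.2 × 10740 = -12888 cm⁻¹.
In a tetrahedral site the filling is e⁴ t₂⁴: CFSE(tet) = -0.8Δₜ = -0.8 × (4/9)(10740) = -3819 cm⁻¹.
Subtracting, OSPE = -12888 − (-3819) = -9069 cm⁻¹.

-9069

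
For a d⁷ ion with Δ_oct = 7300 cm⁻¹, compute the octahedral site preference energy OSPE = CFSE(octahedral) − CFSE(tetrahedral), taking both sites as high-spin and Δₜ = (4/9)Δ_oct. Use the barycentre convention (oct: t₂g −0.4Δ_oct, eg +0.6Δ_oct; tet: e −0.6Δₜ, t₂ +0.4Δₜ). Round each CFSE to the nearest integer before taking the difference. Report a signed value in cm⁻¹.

-1947

Octahedral (high-spin): t₂g⁵ eg², CFSE = 5(−0.4) + 2(+0.6) = -0.8Δ_oct = -0.8 × 7300 = -5840 cm⁻¹.
In a tetrahedral site the filling is e⁴ t₂³: CFSE(tet) = -1.2Δₜ = -1.2 × (4/9)(7300) = -3893 cm⁻¹.
OSPE = CFSE(oct) − CFSE(tet) = -5840 − (-3893) = -1947 cm⁻¹.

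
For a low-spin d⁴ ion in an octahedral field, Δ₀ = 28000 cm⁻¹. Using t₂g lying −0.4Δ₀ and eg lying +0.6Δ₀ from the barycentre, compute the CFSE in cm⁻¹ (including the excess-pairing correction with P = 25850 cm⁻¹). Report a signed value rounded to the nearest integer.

Electron filling gives t₂g⁴ eg⁰.
CFSE(orbital) = 4×(-0.4Δ₀) + 0×(0.6Δ₀) = -1.6Δ₀; with Δ₀ = 28000 cm⁻¹ that is -44800 cm⁻¹.
High-spin d⁴ would be t₂g³ eg¹ with 0 pairs; low-spin has 1, so 1 excess pair costs +1P = +25850 cm⁻¹.
Combining: -44800 + 25850 = -18950 cm⁻¹.

-18950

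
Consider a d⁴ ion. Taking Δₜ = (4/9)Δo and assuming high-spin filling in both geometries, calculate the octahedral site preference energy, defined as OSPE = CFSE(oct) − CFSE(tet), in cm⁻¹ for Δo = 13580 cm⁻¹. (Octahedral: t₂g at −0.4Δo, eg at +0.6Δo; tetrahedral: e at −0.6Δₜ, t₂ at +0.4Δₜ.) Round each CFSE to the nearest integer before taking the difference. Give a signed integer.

-5734

Octahedral high-spin t₂g³ eg¹: CFSE = -0.6 × 13580 = -8148 cm⁻¹.
Tetrahedral: e² t₂², CFSE = 2(−0.6) + 2(+0.4) = -0.4Δₜ = -0.4 × (4/9) × 13580 = -2414 cm⁻¹.
OSPE = -8148 − (-2414) = -5734 cm⁻¹.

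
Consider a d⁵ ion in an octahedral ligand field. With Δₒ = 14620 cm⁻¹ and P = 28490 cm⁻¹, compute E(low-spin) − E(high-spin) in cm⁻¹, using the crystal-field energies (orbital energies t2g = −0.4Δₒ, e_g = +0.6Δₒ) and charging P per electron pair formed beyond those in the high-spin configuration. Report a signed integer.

27740

High-spin: t2g^3 e_g^2, CFSE = 0.0Δₒ = 0 cm⁻¹.
Low-spin t2g^5 e_g^0 gives -2.0Δₒ = -29240 cm⁻¹, but forming 2 extra pairs costs 2P = 56980 cm⁻¹, so E(LS) = -29240 + 56980 = 27740 cm⁻¹.
The difference is 27740 − (0) = 27740 cm⁻¹, so high-spin lies lower.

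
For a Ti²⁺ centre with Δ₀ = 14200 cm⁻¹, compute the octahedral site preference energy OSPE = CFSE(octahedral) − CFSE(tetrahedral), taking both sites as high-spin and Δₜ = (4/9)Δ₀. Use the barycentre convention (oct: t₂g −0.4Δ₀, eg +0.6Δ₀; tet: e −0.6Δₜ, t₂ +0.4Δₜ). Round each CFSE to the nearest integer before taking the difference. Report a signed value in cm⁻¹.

Ti is in group 4, so Ti²⁺ is d² (4 − 2 = 2).
In an octahedral site d² (HS) is t₂g² eg⁰, giving CFSE(oct) = -0.8Δ₀ = -11360 cm⁻¹.
Tetrahedral e² t₂⁰ gives -1.2Δₜ = -1.2 × (4/9) × 14200 = -7573 cm⁻¹.
OSPE = -11360 − (-7573) = -3787 cm⁻¹.

-3787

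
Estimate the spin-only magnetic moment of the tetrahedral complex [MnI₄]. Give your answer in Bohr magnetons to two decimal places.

Each I⁻ contributes -1; 4 × (-1) = -4. With overall charge +0, Mn is in the +4 oxidation state.
Mn is in group 7, so Mn⁴⁺ is d³ (7 − 4 = 3).
Tetrahedral fields are weak (Δₜ ≈ 4/9 Δₒ), so electrons fill high-spin.
Configuration: e² t₂¹ → 3 unpaired electrons.
μ(spin-only) = √[3(3+2)] = √15 ≈ 3.87 Bohr magnetons.

3.87 Bohr magnetons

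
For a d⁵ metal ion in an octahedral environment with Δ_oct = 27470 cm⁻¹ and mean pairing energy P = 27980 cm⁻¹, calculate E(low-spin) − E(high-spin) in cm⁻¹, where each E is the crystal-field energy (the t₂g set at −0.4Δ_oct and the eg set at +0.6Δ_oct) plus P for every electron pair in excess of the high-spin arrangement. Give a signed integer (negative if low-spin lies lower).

1020

In the high-spin limit (t₂g³ eg²) the orbital term is 0.0Δ_oct = 0 cm⁻¹, with no excess pairing.
Low-spin t₂g⁵ eg⁰ gives -2.0Δ_oct = -54940 cm⁻¹, but forming 2 extra pairs costs 2P = 55960 cm⁻¹, so E(LS) = -54940 + 55960 = 1020 cm⁻¹.
E(LS) − E(HS) = 1020 − (0) = 1020 cm⁻¹.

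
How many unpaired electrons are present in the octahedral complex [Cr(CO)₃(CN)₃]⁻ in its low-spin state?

Ligand charges: 3×(+0) from CO and 3×(-1) from CN⁻ sum to -3; with overall charge -1, Cr is +2.
Group 6 minus oxidation state +2 gives a d⁴ configuration for Cr²⁺.
Configuration: t2g^4 e_g^0, giving 2 unpaired electrons.

2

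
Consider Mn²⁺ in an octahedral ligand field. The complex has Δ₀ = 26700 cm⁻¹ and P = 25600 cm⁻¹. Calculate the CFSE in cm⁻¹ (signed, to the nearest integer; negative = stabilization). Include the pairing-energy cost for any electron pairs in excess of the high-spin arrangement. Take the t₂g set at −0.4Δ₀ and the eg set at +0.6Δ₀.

Mn is in group 7, so Mn²⁺ is d⁵ (7 − 2 = 5).
Δ₀ > P, so pairing is preferred: the ground state is low-spin.
Configuration: t₂g⁵ eg⁰.
Orbital CFSE = -2.0Δ₀ = -2.0 × 26700 = -53400 cm⁻¹.
Excess pairs vs high-spin: 2 − 0 = 2; pairing cost = +51200 cm⁻¹.
Net CFSE = -53400 + 51200 = -2200 cm⁻¹.

-2200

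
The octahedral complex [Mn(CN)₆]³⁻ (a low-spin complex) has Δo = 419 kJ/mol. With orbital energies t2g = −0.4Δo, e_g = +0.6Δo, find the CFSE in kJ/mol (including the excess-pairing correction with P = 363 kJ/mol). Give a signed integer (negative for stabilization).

Each CN⁻ contributes -1; 6 × (-1) = -6. With overall charge -3, Mn is in the +3 oxidation state.
Mn³⁺: group 7, so d-count = 7 − 3 = 4.
Electron filling gives t2g^4 e_g^0.
Orbital CFSE = 4(-0.4) + 0(0.6) = -1.6Δo = -1.6 × 419 = -670 kJ/mol.
Relative to high-spin t2g^3 e_g^1 (0 paired), the low-spin configuration has 1 additional pair, contributing +1 × 363 = +363 kJ/mol.
Overall CFSE = -670 + 363 = -307 kJ/mol.

-307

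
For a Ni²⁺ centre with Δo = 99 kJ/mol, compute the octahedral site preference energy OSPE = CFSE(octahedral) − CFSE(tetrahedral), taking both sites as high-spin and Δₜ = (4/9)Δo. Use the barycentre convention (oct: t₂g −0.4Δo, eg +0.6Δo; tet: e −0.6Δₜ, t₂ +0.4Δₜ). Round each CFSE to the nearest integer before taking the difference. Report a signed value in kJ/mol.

Group 10 minus oxidation state +2 gives a d⁸ configuration for Ni²⁺.
In an octahedral site d⁸ (HS) is t₂g⁶ eg², giving CFSE(oct) = -1.2Δo = -119 kJ/mol.
Tetrahedral: e⁴ t₂⁴, CFSE = 4(−0.6) + 4(+0.4) = -0.8Δₜ = -0.8 × (4/9) × 99 = -35 kJ/mol.
OSPE = CFSE(oct) − CFSE(tet) = -119 − (-35) = -84 kJ/mol.

-84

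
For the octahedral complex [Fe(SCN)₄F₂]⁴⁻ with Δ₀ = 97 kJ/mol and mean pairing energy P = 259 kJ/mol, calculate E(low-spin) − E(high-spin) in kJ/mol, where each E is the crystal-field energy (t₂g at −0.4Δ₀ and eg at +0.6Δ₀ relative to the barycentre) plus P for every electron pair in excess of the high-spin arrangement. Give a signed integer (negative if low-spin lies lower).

Ligand charges: 4×(-1) from SCN⁻ and 2×(-1) from F⁻ sum to -6; with overall charge -4, Fe is +2.
Fe sits in group 8; removing 2 electrons leaves Fe²⁺ with 8 − 2 = 6 d electrons.
High-spin: t₂g⁴ eg², CFSE = -0.4Δ₀ = -39 kJ/mol.
For low-spin the configuration is t₂g⁶ eg⁰: orbital energy -2.4 × 97 = -233 kJ/mol, and 2 additional pairs relative to high-spin add 518 kJ/mol, giving 285 kJ/mol.
The difference is 285 − (-39) = 324 kJ/mol, so high-spin lies lower.

324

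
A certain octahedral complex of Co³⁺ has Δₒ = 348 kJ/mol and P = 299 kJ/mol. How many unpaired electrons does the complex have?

Group 9 minus oxidation state +3 gives a d⁶ configuration for Co³⁺.
Δₒ > P, so pairing is preferred: the ground state is low-spin.
That gives t₂g⁶ eg⁰.
Unpaired electrons: 0.

0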